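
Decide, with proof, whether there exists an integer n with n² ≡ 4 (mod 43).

n = 2

Take n = 2. Then 2² = 4, and since 0 ≤ 4 < 43 this is already reduced: 2² ≡ 4 (mod 43).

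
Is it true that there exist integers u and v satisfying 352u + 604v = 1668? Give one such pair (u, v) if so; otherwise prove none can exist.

Since gcd(352, 604) = 4 and 1668 = 4·417, Bézout's identity guarantees a solution.
Dividing through by 4 reduces the equation to 88u + 151v = 417.
Euclidean algorithm: 151 = 1·88 + 63, 88 = 1·63 + 25, 63 = 2·25 + 13, 25 = 1·13 + 12, 13 = 1·12 + 1, 12 = 12·1 + 0.
Working back up the chain: 1 = 13 − 1·12 = 13 − (25 − 1·13) = −25 + 2·13 = −25 + 2·(63 − 2·25) = 2·63 − 5·25 = 2·63 − 5·(88 − 1·63) = −5·88 + 7·63 = −5·88 + 7·(151 − 1·88) = 7·151 − 12·88. So 88·(-12) + 151·7 = 1.
Times 417: 88·(-5004) + 151·2919 = 417, so (-5004, 2919) solves it.
Shifting by a multiple of (151, −88) keeps it a solution: u = -5004 + 34·151 = 130, v = 2919 − 34·88 = -73.
Check: 352·130 + 604·(-73) = 45760 − 44092 = 1668. ✓

u = 130, v = -73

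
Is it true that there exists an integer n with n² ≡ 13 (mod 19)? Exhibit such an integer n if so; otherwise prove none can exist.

There is no such integer.

Computing n² mod 19 for n = 0, 1, …, 9 (enough, by the symmetry n ↦ 19 − n) gives 0, 1, 4, 9, 16, 6, 17, 11, 7, 5.
The set of squares mod 19 is therefore {0, 1, 4, 5, 6, 7, 9, 11, 16, 17}, which does not contain 13.
Hence no integer n has n² ≡ 13 (mod 19).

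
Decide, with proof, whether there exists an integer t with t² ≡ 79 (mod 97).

t = 51

Take t = 51. Then 51² = 2601 = 26·97 + 79, so 51² ≡ 79 (mod 97).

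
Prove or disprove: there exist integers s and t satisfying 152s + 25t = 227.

s = 1, t = 3

Since gcd(152, 25) = 1, every integer is an integer combination of 152 and 25.
Run the Euclidean algorithm on 152 and 25: 152 = 6·25 + 2, 25 = 12·2 + 1, 2 = 2·1 + 0.
Back-substituting, 1 = 25 − 12·2 = 25 − 12·(152 − 6·25) = −12·152 + 73·25; that is, 152·(-12) + 25·73 = 1.
Scaling by 227 gives the particular solution (s, t) = (-2724, 16571).
Adding 109·25 to s and subtracting 109·152 from t gives the tidier solution (1, 3).
Indeed 152·1 + 25·3 = 152 + 75 = 227.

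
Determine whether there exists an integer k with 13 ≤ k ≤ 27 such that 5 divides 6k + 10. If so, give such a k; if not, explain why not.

k = 15

Scanning upward from k = 13 gives 88, 94, none divisible by 5. k = 15 works, since 6·15 + 10 = 100 = 20·5.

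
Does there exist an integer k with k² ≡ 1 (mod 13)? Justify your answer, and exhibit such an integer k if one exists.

k = 12

Take k = 12. Then 12² = 144 = 11·13 + 1, so 12² ≡ 1 (mod 13).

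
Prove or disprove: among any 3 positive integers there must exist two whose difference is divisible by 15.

Take the 3 consecutive integers 64, 65, 66: their residues mod 15 are all distinct because 3 ≤ 15.
No two share a residue, so no pair has difference divisible by 15; the claim fails for this set.

No; for instance {64, 65, 66} is a counterexample.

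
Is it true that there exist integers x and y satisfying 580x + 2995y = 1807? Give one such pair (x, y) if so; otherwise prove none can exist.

No such integers exist.

Both 580 and 2995 are divisible by gcd(580, 2995) = 5, hence so is any combination 580x + 2995y.
However 1807 leaves remainder 2 on division by 5.
Hence no integers x, y satisfy the equation.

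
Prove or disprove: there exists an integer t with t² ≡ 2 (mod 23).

t = 18

Take t = 18. Then 18² = 324 = 14·23 + 2, so 18² ≡ 2 (mod 23).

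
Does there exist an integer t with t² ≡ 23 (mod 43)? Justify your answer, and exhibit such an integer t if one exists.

t = 18

Take t = 18. Then 18² = 324 = 7·43 + 23, so 18² ≡ 23 (mod 43).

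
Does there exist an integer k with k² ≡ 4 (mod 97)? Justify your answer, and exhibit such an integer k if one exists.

k = 95

k = 95 works: 95² = 9025, and 9025 − 4 = 9021 = 93·97.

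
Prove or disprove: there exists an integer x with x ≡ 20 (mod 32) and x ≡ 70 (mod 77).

x = 532

The moduli 32 and 77 are coprime, so by the Chinese Remainder Theorem a unique solution modulo 2464 exists.
Write x = 20 + 32t and require 20 + 32t ≡ 70 (mod 77), i.e. 32t ≡ 50 (mod 77).
Since 32·65 = 2080 = 27·77 + 1, the inverse of 32 mod 77 is 65.
Multiplying by 65: t ≡ 65·50 = 3250 ≡ 16 (mod 77).
With t = 16: x = 20 + 32·16 = 532.
Check: 532 mod 32 = 20, 532 mod 77 = 70. ✓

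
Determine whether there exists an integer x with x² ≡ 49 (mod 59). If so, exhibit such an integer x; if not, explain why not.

x = 7

Take x = 7. Then 7² = 49, and since 0 ≤ 49 < 59 this is already reduced: 7² ≡ 49 (mod 59).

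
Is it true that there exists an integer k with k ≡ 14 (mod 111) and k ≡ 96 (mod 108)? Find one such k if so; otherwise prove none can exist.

gcd(111, 108) = 3. If k ≡ 14 (mod 111) and k ≡ 96 (mod 108), then k ≡ 14 (mod 3) and k ≡ 96 (mod 3).
However 14 ≡ 2 and 96 ≡ 0 (mod 3), and 2 ≠ 0.
Hence the system has no solution.

No such integer exists.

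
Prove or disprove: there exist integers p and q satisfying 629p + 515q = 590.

p = 475, q = -579

629 and 515 are coprime, so 629p + 515q ranges over all of ℤ.
Run the Euclidean algorithm on 629 and 515: 629 = 1·515 + 114, 515 = 4·114 + 59, 114 = 1·59 + 55, 59 = 1·55 + 4, 55 = 13·4 + 3, 4 = 1·3 + 1, 3 = 3·1 + 0.
Working back up the chain: 1 = 4 − 1·3 = 4 − (55 − 13·4) = −55 + 14·4 = −55 + 14·(59 − 1·55) = 14·59 − 15·55 = 14·59 − 15·(114 − 1·59) = −15·114 + 29·59 = −15·114 + 29·(515 − 4·114) = 29·515 − 131·114 = 29·515 − 131·(629 − 1·515) = −131·629 + 160·515. So 629·(-131) + 515·160 = 1.
Scaling by 590 gives the particular solution (p, q) = (-77290, 94400).
Shifting by a multiple of (515, −629) keeps it a solution: p = -77290 + 151·515 = 475, q = 94400 − 151·629 = -579.
Indeed 629·475 + 515·(-579) = 298775 − 298185 = 590.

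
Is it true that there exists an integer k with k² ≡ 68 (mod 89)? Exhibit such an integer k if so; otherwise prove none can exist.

k = 54

k = 54 works: 54² = 2916, and 2916 − 68 = 2848 = 32·89.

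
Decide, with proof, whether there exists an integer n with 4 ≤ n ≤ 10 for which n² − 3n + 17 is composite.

At n = 5: 5² − 3·5 + 17 = 27 = 3·9, which is composite.

n = 5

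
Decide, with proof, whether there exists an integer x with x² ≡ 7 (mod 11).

No such integer exists.

Computing x² mod 11 for x = 0, 1, …, 5 (enough, by the symmetry x ↦ 11 − x) gives 0, 1, 4, 9, 5, 3.
So the quadratic residues mod 11 are {0, 1, 3, 4, 5, 9}, and 7 is not among them.
Therefore x² ≡ 7 (mod 11) has no solution.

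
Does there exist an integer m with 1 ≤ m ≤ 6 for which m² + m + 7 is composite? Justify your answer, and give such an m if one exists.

At m = 6: 6² + 6 + 7 = 49 = 7·7, which is composite.

m = 6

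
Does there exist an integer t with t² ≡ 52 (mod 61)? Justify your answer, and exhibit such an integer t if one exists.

Take t = 33. Then 33² = 1089 = 17·61 + 52, so 33² ≡ 52 (mod 61).

t = 33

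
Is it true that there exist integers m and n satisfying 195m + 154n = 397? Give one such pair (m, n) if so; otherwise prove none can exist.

m = 51, n = -62

195 and 154 are coprime, so 195m + 154n ranges over all of ℤ.
Euclidean algorithm: 195 = 1·154 + 41, 154 = 3·41 + 31, 41 = 1·31 + 10, 31 = 3·10 + 1, 10 = 10·1 + 0.
Back-substituting, 1 = 31 − 3·10 = 31 − 3·(41 − 1·31) = −3·41 + 4·31 = −3·41 + 4·(154 − 3·41) = 4·154 − 15·41 = 4·154 − 15·(195 − 1·154) = −15·195 + 19·154; that is, 195·(-15) + 154·19 = 1.
Scaling by 397 gives the particular solution (m, n) = (-5955, 7543).
Shifting by a multiple of (154, −195) keeps it a solution: m = -5955 + 39·154 = 51, n = 7543 − 39·195 = -62.
Check: 195·51 + 154·(-62) = 9945 − 9548 = 397. ✓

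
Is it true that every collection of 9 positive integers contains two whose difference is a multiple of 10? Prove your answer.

Consider the 9 integers 48, 49, …, 56. They lie in distinct residue classes modulo 10, since 9 ≤ 10.
The differences between them range over 1, …, 8, none of which is divisible by 10.

No, the set {48, 49, 50, 51, 52, 53, 54, 55, 56} is a counterexample.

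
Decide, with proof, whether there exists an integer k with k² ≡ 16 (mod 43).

k = 4

Take k = 4. Then 4² = 16, and since 0 ≤ 16 < 43 this is already reduced: 4² ≡ 16 (mod 43).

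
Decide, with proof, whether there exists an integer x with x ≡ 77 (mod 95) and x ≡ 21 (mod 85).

There is no such integer.

Reduce both congruences modulo 5, which divides 95 and 85: they say x ≡ 77 (mod 5) and x ≡ 21 (mod 5).
These are incompatible: 77 − 21 = 56 is not divisible by 5.
Hence the system has no solution.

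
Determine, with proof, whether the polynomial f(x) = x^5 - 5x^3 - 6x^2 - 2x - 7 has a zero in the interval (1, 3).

f(1) = -19 and f(3) = 41, which have opposite signs.
Since f is a polynomial it is continuous on [1, 3].
By the Intermediate Value Theorem, f takes the value 0 somewhere in the open interval.

Yes, f has a root in the interval.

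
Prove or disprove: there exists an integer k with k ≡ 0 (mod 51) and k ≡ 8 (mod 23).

k = 1020

The moduli 51 and 23 are coprime, so by the Chinese Remainder Theorem a unique solution modulo 1173 exists.
Any solution of the first congruence is k = 0 + 51t; substituting into the second, 51t ≡ 8 − 0 ≡ 8 (mod 23).
51 ≡ 5 (mod 23), so this reads 5t ≡ 8 (mod 23). To invert 5 modulo 23: 23 = 4·5 + 3, 5 = 1·3 + 2, 3 = 1·2 + 1, 2 = 2·1 + 0, and unwinding, 1 = 3 − 1·2 = 3 − (5 − 1·3) = −5 + 2·3 = −5 + 2·(23 − 4·5) = 2·23 − 9·5. Thus 5⁻¹ ≡ -9 ≡ 14 (mod 23).
Multiplying by 14: t ≡ 14·8 = 112 ≡ 20 (mod 23).
With t = 20: k = 0 + 51·20 = 1020.
Indeed 1020 ≡ 0 (mod 51) and 1020 ≡ 8 (mod 23).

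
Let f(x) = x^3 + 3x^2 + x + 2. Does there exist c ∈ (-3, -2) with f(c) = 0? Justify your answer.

f(-3) = -1 and f(-2) = 4, which have opposite signs.
f is continuous everywhere (it is a polynomial), in particular on [-3, -2].
By the Intermediate Value Theorem, f takes the value 0 somewhere in the open interval.

Yes, f has a root in the interval.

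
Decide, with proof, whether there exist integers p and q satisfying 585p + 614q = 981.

585 and 614 are coprime, so 585p + 614q ranges over all of ℤ.
Euclidean algorithm: 614 = 1·585 + 29, 585 = 20·29 + 5, 29 = 5·5 + 4, 5 = 1·4 + 1, 4 = 4·1 + 0.
Back-substituting, 1 = 5 − 1·4 = 5 − (29 − 5·5) = −29 + 6·5 = −29 + 6·(585 − 20·29) = 6·585 − 121·29 = 6·585 − 121·(614 − 1·585) = −121·614 + 127·585; that is, 585·127 + 614·(-121) = 1.
Scaling by 981 gives the particular solution (p, q) = (124587, -118701).
Shifting by a multiple of (614, −585) keeps it a solution: p = 124587 − 202·614 = 559, q = -118701 + 202·585 = -531.
Check: 585·559 + 614·(-531) = 327015 − 326034 = 981. ✓

p = 559, q = -531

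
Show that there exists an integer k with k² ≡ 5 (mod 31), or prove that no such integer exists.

k = 25

Take k = 25. Then 25² = 625 = 20·31 + 5, so 25² ≡ 5 (mod 31).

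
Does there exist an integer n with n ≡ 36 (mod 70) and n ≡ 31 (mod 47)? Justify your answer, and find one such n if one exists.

The moduli 70 and 47 are coprime, so by the Chinese Remainder Theorem a unique solution modulo 3290 exists.
Any solution of the first congruence is n = 36 + 70t; substituting into the second, 70t ≡ 31 − 36 ≡ 42 (mod 47).
70 ≡ 23 (mod 47), so this reads 23t ≡ 42 (mod 47). Invert 23 mod 47 by the Euclidean algorithm: 47 = 2·23 + 1, 23 = 23·1 + 0; back-substituting, 1 = 47 − 2·23. Hence 23·(-2) ≡ 1, so 23⁻¹ ≡ -2 ≡ 45 (mod 47).
Therefore t ≡ 45·42 = 1890 ≡ 10 (mod 47).
Taking t = 10 gives n = 36 + 70·10 = 736.
Check: 736 mod 70 = 36, 736 mod 47 = 31. ✓

n = 736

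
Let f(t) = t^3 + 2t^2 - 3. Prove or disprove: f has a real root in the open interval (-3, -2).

f has no root in that interval.

f(-3) = -12 and f(-2) = -3, both negative, so a sign-change argument is unavailable; we show f keeps this sign on the whole interval.
Shift to the endpoint -2: with t = -2 − u (0 < u < 1), one computes f(-2 − u) = -u^3 - 4u^2 - 4u - 3.
The nonzero coefficients here are all negative, so for u > 0 every term is negative (or zero), and the constant term -3 is strictly negative.
So f is strictly negative on (-3, -2); no root exists in the interval.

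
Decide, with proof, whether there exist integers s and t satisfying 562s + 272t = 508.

s = 134, t = -275

gcd(562, 272) = 2, and 2 divides 508, so integer solutions exist.
Dividing through by 2 reduces the equation to 281s + 136t = 254.
Euclidean algorithm: 281 = 2·136 + 9, 136 = 15·9 + 1, 9 = 9·1 + 0.
Back-substituting, 1 = 136 − 15·9 = 136 − 15·(281 − 2·136) = −15·281 + 31·136; that is, 281·(-15) + 136·31 = 1.
Scaling by 254 gives the particular solution (s, t) = (-3810, 7874).
Adding 29·136 to s and subtracting 29·281 from t gives the tidier solution (134, -275).
Check: 562·134 + 272·(-275) = 75308 − 74800 = 508. ✓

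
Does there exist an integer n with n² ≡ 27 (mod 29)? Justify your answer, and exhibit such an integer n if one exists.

Apply Euler's criterion with the prime 29: 27 is a quadratic residue iff 27^14 ≡ 1 (mod 29), and a non-residue iff it is ≡ −1.
Squaring successively (mod 29): 27^2 = 729 ≡ 4; 27^4 ≡ 4² = 16 ≡ 16; 27^8 ≡ 16² = 256 ≡ 24.
Since 14 = 8 + 4 + 2, 27^14 ≡ 24 · 16 · 4; multiplying out mod 29: 24·16 = 384 ≡ 7, then 7·4 = 28 ≡ 28. Thus 27^14 ≡ 28 ≡ −1 (mod 29).
By Euler's criterion 27 is a quadratic non-residue mod 29: no n satisfies n² ≡ 27 (mod 29).

No, no such integer exists.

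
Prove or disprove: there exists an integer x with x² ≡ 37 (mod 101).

x = 80

Take x = 80. Then 80² = 6400 = 63·101 + 37, so 80² ≡ 37 (mod 101).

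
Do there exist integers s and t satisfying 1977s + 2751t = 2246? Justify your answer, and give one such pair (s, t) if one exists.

No such integers exist.

Both 1977 and 2751 are divisible by gcd(1977, 2751) = 3, hence so is any combination 1977s + 2751t.
But 2246 is not a multiple of 3 (it leaves remainder 2).
Therefore 1977s + 2751t = 2246 has no solution in integers.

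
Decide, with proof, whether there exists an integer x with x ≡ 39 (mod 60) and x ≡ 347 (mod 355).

gcd(60, 355) = 5. If x ≡ 39 (mod 60) and x ≡ 347 (mod 355), then x ≡ 39 (mod 5) and x ≡ 347 (mod 5).
However 39 ≡ 4 and 347 ≡ 2 (mod 5), and 4 ≠ 2.
So no integer satisfies both congruences.

There is no such integer.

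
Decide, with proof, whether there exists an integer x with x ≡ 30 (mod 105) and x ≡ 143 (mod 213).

Both moduli are multiples of 3 = gcd(105, 213), so any solution would satisfy x ≡ 30 and x ≡ 143 modulo 3 simultaneously.
However 30 ≡ 0 and 143 ≡ 2 (mod 3), and 0 ≠ 2.
Therefore no such x exists.

There is no such integer.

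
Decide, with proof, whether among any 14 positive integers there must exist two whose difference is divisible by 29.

Consider the 14 integers 78, 79, …, 91. They lie in distinct residue classes modulo 29, since 14 ≤ 29.
No two share a residue, so no pair has difference divisible by 29; the claim fails for this set.

No, the set {78, 79, 80, 81, 82, 83, 84, 85, 86, 87, 88, 89, 90, 91} is a counterexample.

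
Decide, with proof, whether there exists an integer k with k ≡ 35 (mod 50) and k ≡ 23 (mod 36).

k = 635

Here gcd(50, 36) = 2, and both 35 and 23 leave remainder 1 mod 2, so the system is consistent.
Put k = 35 + 50t, so we need 50t ≡ 24 (mod 36), equivalently (divide by 2) 25t ≡ 12 (mod 18).
25 ≡ 7 (mod 18), so this reads 7t ≡ 12 (mod 18). Note 7·13 = 91 ≡ 1 (mod 18) (as 91 − 1 = 5·18), so 7⁻¹ ≡ 13.
Therefore t ≡ 13·12 = 156 ≡ 12 (mod 18).
Then k = 35 + 50·12 = 635.
Verify: 635 = 12·50 + 35 and 635 = 17·36 + 23. ✓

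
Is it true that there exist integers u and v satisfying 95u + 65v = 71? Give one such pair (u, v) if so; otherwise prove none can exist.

There are no such integers.

gcd(95, 65) = 5, so every integer of the form 95u + 65v is a multiple of 5.
But 71 = 5·14 + 1, so 5 ∤ 71.
Hence no integers u, v satisfy the equation.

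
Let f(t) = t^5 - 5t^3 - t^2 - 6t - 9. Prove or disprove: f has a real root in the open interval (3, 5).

The endpoint values f(3) = 72 and f(5) = 2436 are both positive. Claim: f(t) > 0 for every t in (3, 5).
Substitute t = 3 + u, where 0 < u < 2 on the interval. Expanding, f(3 + u) = u^5 + 15u^4 + 85u^3 + 224u^2 + 258u + 72.
The nonzero coefficients here are all positive, so for u > 0 every term is positive (or zero), and the constant term 72 is strictly positive.
So f is strictly positive on (3, 5); no root exists in the interval.

No.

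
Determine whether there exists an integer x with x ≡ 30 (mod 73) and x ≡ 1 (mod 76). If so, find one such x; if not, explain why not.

The moduli 73 and 76 are coprime, so by the Chinese Remainder Theorem a unique solution modulo 5548 exists.
Write x = 30 + 73t and require 30 + 73t ≡ 1 (mod 76), i.e. 73t ≡ 47 (mod 76).
To invert 73 modulo 76: 76 = 1·73 + 3, 73 = 24·3 + 1, 3 = 3·1 + 0, and unwinding, 1 = 73 − 24·3 = 73 − 24·(76 − 1·73) = −24·76 + 25·73. Thus 73⁻¹ ≡ 25 (mod 76).
Multiplying by 25: t ≡ 25·47 = 1175 ≡ 35 (mod 76).
With t = 35: x = 30 + 73·35 = 2585.
Verify: 2585 = 35·73 + 30 and 2585 = 34·76 + 1. ✓

x = 2585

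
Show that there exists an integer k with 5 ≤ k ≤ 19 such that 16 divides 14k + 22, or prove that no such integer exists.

k = 11

Scanning upward from k = 5 gives 92, 106, 120, 134, 148, 162, none divisible by 16. k = 11 works, since 14·11 + 22 = 176 = 11·16.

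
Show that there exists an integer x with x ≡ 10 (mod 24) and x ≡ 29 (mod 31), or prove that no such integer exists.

Since 24 and 31 share no common factor, CRT says the pair of congruences has a solution (unique mod 744).
Any solution of the first congruence is x = 10 + 24t; substituting into the second, 24t ≡ 29 − 10 ≡ 19 (mod 31).
To invert 24 modulo 31: 31 = 1·24 + 7, 24 = 3·7 + 3, 7 = 2·3 + 1, 3 = 3·1 + 0, and unwinding, 1 = 7 − 2·3 = 7 − 2·(24 − 3·7) = −2·24 + 7·7 = −2·24 + 7·(31 − 1·24) = 7·31 − 9·24. Thus 24⁻¹ ≡ -9 ≡ 22 (mod 31).
Multiplying by 22: t ≡ 22·19 = 418 ≡ 15 (mod 31).
With t = 15: x = 10 + 24·15 = 370.
Check: 370 mod 24 = 10, 370 mod 31 = 29. ✓

x = 370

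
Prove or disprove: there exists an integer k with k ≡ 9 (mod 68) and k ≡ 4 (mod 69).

Since 68 and 69 share no common factor, CRT says the pair of congruences has a solution (unique mod 4692).
Any solution of the first congruence is k = 9 + 68t; substituting into the second, 68t ≡ 4 − 9 ≡ 64 (mod 69).
Invert 68 mod 69 by the Euclidean algorithm: 69 = 1·68 + 1, 68 = 68·1 + 0; back-substituting, 1 = 69 − 1·68. Hence 68·(-1) ≡ 1, so 68⁻¹ ≡ -1 ≡ 68 (mod 69).
Therefore t ≡ 68·64 = 4352 ≡ 5 (mod 69).
Taking t = 5 gives k = 9 + 68·5 = 349.
Indeed 349 ≡ 9 (mod 68) and 349 ≡ 4 (mod 69).

k = 349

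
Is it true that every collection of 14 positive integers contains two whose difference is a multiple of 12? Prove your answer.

Yes.

There are exactly 12 possible remainders on division by 12.
Placing 14 integers into 12 classes, some class receives at least two — say a and b.
Then a ≡ b (mod 12), i.e. 12 ∣ (a − b).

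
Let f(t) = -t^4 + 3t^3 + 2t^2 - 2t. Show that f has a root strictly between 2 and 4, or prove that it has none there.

f(2) = 12 and f(4) = -40, which have opposite signs.
As a polynomial, f is continuous on every closed interval.
By the Intermediate Value Theorem f must vanish at some point of (2, 4).

Such a root exists.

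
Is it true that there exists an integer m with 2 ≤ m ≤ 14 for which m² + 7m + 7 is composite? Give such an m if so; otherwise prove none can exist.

m = 12

At m = 12: 12² + 7·12 + 7 = 235 = 5·47, which is composite.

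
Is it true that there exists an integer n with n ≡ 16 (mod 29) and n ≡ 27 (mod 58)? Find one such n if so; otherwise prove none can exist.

Both moduli are multiples of 29 = gcd(29, 58), so any solution would satisfy n ≡ 16 and n ≡ 27 modulo 29 simultaneously.
However 16 ≡ 16 and 27 ≡ 27 (mod 29), and 16 ≠ 27.
Hence the system has no solution.

No, no such integer exists.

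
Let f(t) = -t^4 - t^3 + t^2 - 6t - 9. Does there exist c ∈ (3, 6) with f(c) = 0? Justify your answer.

f has no root in that interval.

The endpoint values f(3) = -126 and f(6) = -1521 are both negative. Claim: f(t) < 0 for every t in (3, 6).
Substitute t = 3 + u, where 0 < u < 3 on the interval. Expanding, f(3 + u) = -u^4 - 13u^3 - 62u^2 - 135u - 126.
The nonzero coefficients here are all negative, so for u > 0 every term is negative (or zero), and the constant term -126 is strictly negative.
Therefore f(t) < 0 throughout (3, 6), and f has no zero there.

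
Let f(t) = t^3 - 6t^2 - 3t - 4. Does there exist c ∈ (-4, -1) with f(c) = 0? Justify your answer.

f has no root in that interval.

f(-4) = -152 and f(-1) = -8, both negative, so a sign-change argument is unavailable; we show f keeps this sign on the whole interval.
Shift to the endpoint -1: with t = -1 − u (0 < u < 3), one computes f(-1 − u) = -u^3 - 9u^2 - 12u - 8.
All 4 nonzero coefficients of this polynomial in u are negative; hence for u > 0 the value is a sum of negative terms (the constant -8 among them).
So f is strictly negative on (-4, -1); no root exists in the interval.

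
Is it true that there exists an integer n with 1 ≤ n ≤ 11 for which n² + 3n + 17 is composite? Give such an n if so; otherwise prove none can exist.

n = 8

At n = 8: 8² + 3·8 + 17 = 105 = 3·35, which is composite.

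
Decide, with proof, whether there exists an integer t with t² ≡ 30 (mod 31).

No, no such integer exists.

31 is prime, so by Euler's criterion 30 is a square mod 31 iff 30^((31−1)/2) = 30^15 ≡ 1 (mod 31).
Repeated squaring mod 31: 30^2 = 900 ≡ 1; 30^4 ≡ 1² = 1 ≡ 1; 30^8 ≡ 1² = 1 ≡ 1.
Since 15 = 8 + 4 + 2 + 1, 30^15 ≡ 1 · 1 · 1 · 30; multiplying out mod 31: 1·1 = 1 ≡ 1, then 1·1 = 1 ≡ 1, then 1·30 = 30 ≡ 30. Thus 30^15 ≡ 30 ≡ −1 (mod 31).
By Euler's criterion 30 is a quadratic non-residue mod 31: no t satisfies t² ≡ 30 (mod 31).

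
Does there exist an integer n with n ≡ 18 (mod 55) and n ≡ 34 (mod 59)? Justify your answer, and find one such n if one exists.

n = 3043

Since 55 and 59 share no common factor, CRT says the pair of congruences has a solution (unique mod 3245).
Any solution of the first congruence is n = 18 + 55t; substituting into the second, 55t ≡ 34 − 18 ≡ 16 (mod 59).
Invert 55 mod 59 by the Euclidean algorithm: 59 = 1·55 + 4, 55 = 13·4 + 3, 4 = 1·3 + 1, 3 = 3·1 + 0; back-substituting, 1 = 4 − 1·3 = 4 − (55 − 13·4) = −55 + 14·4 = −55 + 14·(59 − 1·55) = 14·59 − 15·55. Hence 55·(-15) ≡ 1, so 55⁻¹ ≡ -15 ≡ 44 (mod 59).
Multiplying by 44: t ≡ 44·16 = 704 ≡ 55 (mod 59).
Taking t = 55 gives n = 18 + 55·55 = 3043.
Indeed 3043 ≡ 18 (mod 55) and 3043 ≡ 34 (mod 59).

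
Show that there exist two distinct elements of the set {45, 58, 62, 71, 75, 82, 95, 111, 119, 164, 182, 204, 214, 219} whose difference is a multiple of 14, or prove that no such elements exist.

No such pair exists.

Two integers differ by a multiple of 14 exactly when they have the same residue mod 14. The residues are 45↦3, 58↦2, 62↦6, 71↦1, 75↦5, 82↦12, 95↦11, 111↦13, 119↦7, 164↦10, 182↦0, 204↦8, 214↦4, 219↦9.
These 14 residues are pairwise different, hence no difference of two elements is divisible by 14.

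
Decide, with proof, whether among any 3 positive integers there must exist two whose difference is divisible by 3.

Consider the 3 integers 2, 3, 4. They lie in distinct residue classes modulo 3, since 3 ≤ 3.
The differences between them range over 1, …, 2, none of which is divisible by 3.

No, the set {2, 3, 4} is a counterexample.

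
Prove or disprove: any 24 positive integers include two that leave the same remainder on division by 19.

Yes.

Partition the integers by their residue mod 19; there are 19 classes.
Since 24 > 19, two of the 24 integers must share a residue class by the pigeonhole principle; call them a and b.
That is, a and b leave the same remainder on division by 19, as claimed.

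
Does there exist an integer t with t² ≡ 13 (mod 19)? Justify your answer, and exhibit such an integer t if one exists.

No, no such integer exists.

Since (19 − t)² ≡ t² (mod 19), it suffices to square t = 0, 1, …, 9: the residues are 0, 1, 4, 9, 16, 6, 17, 11, 7, 5.
So the quadratic residues mod 19 are {0, 1, 4, 5, 6, 7, 9, 11, 16, 17}, and 13 is not among them.
Hence no integer t has t² ≡ 13 (mod 19).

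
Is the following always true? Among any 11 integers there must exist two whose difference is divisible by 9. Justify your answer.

There are exactly 9 possible remainders on division by 9.
Placing 11 integers into 9 classes, some class receives at least two — say a and b.
Then a ≡ b (mod 9), i.e. 9 ∣ (a − b).

Yes, this is always true.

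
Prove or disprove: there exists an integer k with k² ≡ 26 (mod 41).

Apply Euler's criterion with the prime 41: 26 is a quadratic residue iff 26^20 ≡ 1 (mod 41), and a non-residue iff it is ≡ −1.
Repeated squaring mod 41: 26^2 = 676 ≡ 20; 26^4 ≡ 20² = 400 ≡ 31; 26^8 ≡ 31² = 961 ≡ 18; 26^16 ≡ 18² = 324 ≡ 37.
Since 20 = 16 + 4, 26^20 ≡ 37 · 31; multiplying out mod 41: 37·31 = 1147 ≡ 40. Thus 26^20 ≡ 40 ≡ −1 (mod 41).
The value −1 means 26 is a non-residue modulo 41, so k² ≡ 26 (mod 41) is impossible.

No such integer exists.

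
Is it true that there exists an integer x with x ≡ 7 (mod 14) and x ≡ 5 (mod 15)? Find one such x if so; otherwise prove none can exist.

gcd(14, 15) = 1, so the Chinese Remainder Theorem guarantees exactly one residue class mod 210 satisfying both.
Any solution of the first congruence is x = 7 + 14t; substituting into the second, 14t ≡ 5 − 7 ≡ 13 (mod 15).
Invert 14 mod 15 by the Euclidean algorithm: 15 = 1·14 + 1, 14 = 14·1 + 0; back-substituting, 1 = 15 − 1·14. Hence 14·(-1) ≡ 1, so 14⁻¹ ≡ -1 ≡ 14 (mod 15).
Multiplying by 14: t ≡ 14·13 = 182 ≡ 2 (mod 15).
Taking t = 2 gives x = 7 + 14·2 = 35.
Check: 35 mod 14 = 7, 35 mod 15 = 5. ✓

x = 35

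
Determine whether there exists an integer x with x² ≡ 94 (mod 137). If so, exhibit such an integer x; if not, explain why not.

No, no such integer exists.

137 is prime, so by Euler's criterion 94 is a square mod 137 iff 94^((137−1)/2) = 94^68 ≡ 1 (mod 137).
Squaring successively (mod 137): 94^2 = 8836 ≡ 68; 94^4 ≡ 68² = 4624 ≡ 103; 94^8 ≡ 103² = 10609 ≡ 60; 94^16 ≡ 60² = 3600 ≡ 38; 94^32 ≡ 38² = 1444 ≡ 74; 94^64 ≡ 74² = 5476 ≡ 133.
Since 68 = 64 + 4, 94^68 ≡ 133 · 103; multiplying out mod 137: 133·103 = 13699 ≡ 136. Thus 94^68 ≡ 136 ≡ −1 (mod 137).
By Euler's criterion 94 is a quadratic non-residue mod 137: no x satisfies x² ≡ 94 (mod 137).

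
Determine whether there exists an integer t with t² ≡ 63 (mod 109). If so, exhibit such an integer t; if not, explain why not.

t = 45 works: 45² = 2025, and 2025 − 63 = 1962 = 18·109.

t = 45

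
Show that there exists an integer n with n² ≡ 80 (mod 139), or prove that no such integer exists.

n = 48 works: 48² = 2304, and 2304 − 80 = 2224 = 16·139.

n = 48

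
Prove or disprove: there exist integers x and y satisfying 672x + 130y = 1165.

gcd(672, 130) = 2, so every integer of the form 672x + 130y is a multiple of 2.
But 1165 = 2·582 + 1, so 2 ∤ 1165.
Therefore 672x + 130y = 1165 has no solution in integers.

No, no such integers exist.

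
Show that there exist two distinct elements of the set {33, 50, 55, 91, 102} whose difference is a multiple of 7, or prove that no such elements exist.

No such pair exists.

Reduce each element modulo 7: 33↦5, 50↦1, 55↦6, 91↦0, 102↦4.
No residue repeats among the 5 elements, so no pair has difference ≡ 0 (mod 7).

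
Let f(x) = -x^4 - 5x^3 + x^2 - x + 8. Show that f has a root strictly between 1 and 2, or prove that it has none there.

f(1) = 2 and f(2) = -46, which have opposite signs.
As a polynomial, f is continuous on every closed interval.
By the Intermediate Value Theorem f must vanish at some point of (1, 2).

Yes, f has a root in the interval.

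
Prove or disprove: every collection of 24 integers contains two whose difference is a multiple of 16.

Yes, this is always true.

Each integer lies in one of the 16 residue classes modulo 16.
Placing 24 integers into 16 classes, some class receives at least two — say a and b.
Their difference a − b is then a multiple of 16.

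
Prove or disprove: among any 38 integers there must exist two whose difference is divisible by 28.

Partition the integers by their residue mod 28; there are 28 classes.
Placing 38 integers into 28 classes, some class receives at least two — say a and b.
Equal remainders mean a − b ≡ 0 (mod 28), so 28 divides their difference.

True.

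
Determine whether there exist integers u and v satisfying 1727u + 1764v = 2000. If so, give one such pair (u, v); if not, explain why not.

1727 and 1764 are coprime, so 1727u + 1764v ranges over all of ℤ.
Dividing repeatedly: 1764 = 1·1727 + 37, 1727 = 46·37 + 25, 37 = 1·25 + 12, 25 = 2·12 + 1, 12 = 12·1 + 0.
Unwinding: 1 = 25 − 2·12 = 25 − 2·(37 − 1·25) = −2·37 + 3·25 = −2·37 + 3·(1727 − 46·37) = 3·1727 − 140·37 = 3·1727 − 140·(1764 − 1·1727) = −140·1764 + 143·1727, i.e. 1727·143 + 1764·(-140) = 1.
Scaling by 2000 gives the particular solution (u, v) = (286000, -280000).
The general solution is u = 286000 + 1764k, v = -280000 − 1727k; taking k = -162 gives the smaller pair u = 232, v = -226.
Indeed 1727·232 + 1764·(-226) = 400664 − 398664 = 2000.

u = 232, v = -226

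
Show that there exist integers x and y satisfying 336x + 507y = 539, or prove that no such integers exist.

Any value of 336x + 507y is a multiple of gcd(336, 507) = 3.
However 539 leaves remainder 2 on division by 3.
Hence no integers x, y satisfy the equation.

No, no such integers exist.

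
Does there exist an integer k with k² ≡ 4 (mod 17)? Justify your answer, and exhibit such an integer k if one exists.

k = 15

Take k = 15. Then 15² = 225 = 13·17 + 4, so 15² ≡ 4 (mod 17).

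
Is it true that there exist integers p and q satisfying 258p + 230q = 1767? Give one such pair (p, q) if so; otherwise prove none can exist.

Both 258 and 230 are divisible by gcd(258, 230) = 2, hence so is any combination 258p + 230q.
But 1767 = 2·883 + 1, so 2 ∤ 1767.
So the equation is unsolvable over ℤ.

No, no such integers exist.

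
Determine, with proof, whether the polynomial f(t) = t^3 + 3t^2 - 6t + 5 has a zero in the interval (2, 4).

No such root exists.

The endpoint values f(2) = 13 and f(4) = 93 are both positive. Claim: f(t) > 0 for every t in (2, 4).
Shift to the endpoint 2: with t = 2 + u (0 < u < 2), one computes f(2 + u) = u^3 + 9u^2 + 18u + 13.
The nonzero coefficients here are all positive, so for u > 0 every term is positive (or zero), and the constant term 13 is strictly positive.
So f is strictly positive on (2, 4); no root exists in the interval.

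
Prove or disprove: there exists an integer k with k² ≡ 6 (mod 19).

Take k = 14. Then 14² = 196 = 10·19 + 6, so 14² ≡ 6 (mod 19).

k = 14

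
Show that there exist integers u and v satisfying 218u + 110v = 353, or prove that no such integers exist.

No such integers exist.

Any value of 218u + 110v is a multiple of gcd(218, 110) = 2.
However 353 leaves remainder 1 on division by 2.
Hence no integers u, v satisfy the equation.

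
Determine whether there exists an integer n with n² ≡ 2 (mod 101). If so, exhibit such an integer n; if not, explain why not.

101 is prime, so by Euler's criterion 2 is a square mod 101 iff 2^((101−1)/2) = 2^50 ≡ 1 (mod 101).
Repeated squaring mod 101: 2^2 = 4 ≡ 4; 2^4 ≡ 4² = 16 ≡ 16; 2^8 ≡ 16² = 256 ≡ 54; 2^16 ≡ 54² = 2916 ≡ 88; 2^32 ≡ 88² = 7744 ≡ 68.
Since 50 = 32 + 16 + 2, 2^50 ≡ 68 · 88 · 4; multiplying out mod 101: 68·88 = 5984 ≡ 25, then 25·4 = 100 ≡ 100. Thus 2^50 ≡ 100 ≡ −1 (mod 101).
The value −1 means 2 is a non-residue modulo 101, so n² ≡ 2 (mod 101) is impossible.

No such integer exists.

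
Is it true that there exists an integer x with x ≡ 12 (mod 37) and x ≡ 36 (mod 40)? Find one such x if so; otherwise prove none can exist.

gcd(37, 40) = 1, so the Chinese Remainder Theorem guarantees exactly one residue class mod 1480 satisfying both.
Any solution of the first congruence is x = 12 + 37t; substituting into the second, 37t ≡ 36 − 12 ≡ 24 (mod 40).
Invert 37 mod 40 by the Euclidean algorithm: 40 = 1·37 + 3, 37 = 12·3 + 1, 3 = 3·1 + 0; back-substituting, 1 = 37 − 12·3 = 37 − 12·(40 − 1·37) = −12·40 + 13·37. Hence 37·13 ≡ 1, so 37⁻¹ ≡ 13 (mod 40).
Multiplying by 13: t ≡ 13·24 = 312 ≡ 32 (mod 40).
With t = 32: x = 12 + 37·32 = 1196.
Check: 1196 mod 37 = 12, 1196 mod 40 = 36. ✓

x = 1196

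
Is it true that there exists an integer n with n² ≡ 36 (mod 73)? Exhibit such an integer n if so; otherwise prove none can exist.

n = 67

n = 67 works: 67² = 4489, and 4489 − 36 = 4453 = 61·73.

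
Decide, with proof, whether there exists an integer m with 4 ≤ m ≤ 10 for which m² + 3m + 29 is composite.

At m = 5: 5² + 3·5 + 29 = 69 = 3·23, which is composite.

m = 5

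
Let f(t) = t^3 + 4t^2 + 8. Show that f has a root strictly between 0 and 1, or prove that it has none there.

f has no root in that interval.

The endpoint values f(0) = 8 and f(1) = 13 are both positive. Claim: f(t) > 0 for every t in (0, 1).
Every nonzero coefficient of f(t) = t^3 + 4t^2 + 8 is positive; for t > 0 each term then has that sign, and the constant term 8 is strictly positive.
So f is strictly positive on (0, 1); no root exists in the interval.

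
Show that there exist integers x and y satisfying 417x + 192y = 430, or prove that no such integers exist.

There are no such integers.

gcd(417, 192) = 3, so every integer of the form 417x + 192y is a multiple of 3.
But 430 = 3·143 + 1, so 3 ∤ 430.
Therefore 417x + 192y = 430 has no solution in integers.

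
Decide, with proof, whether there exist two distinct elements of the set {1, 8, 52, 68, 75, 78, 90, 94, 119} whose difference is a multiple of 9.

No, no such pair exists.

Two integers differ by a multiple of 9 exactly when they have the same residue mod 9. The residues are 1↦1, 8↦8, 52↦7, 68↦5, 75↦3, 78↦6, 90↦0, 94↦4, 119↦2.
No residue repeats among the 9 elements, so no pair has difference ≡ 0 (mod 9).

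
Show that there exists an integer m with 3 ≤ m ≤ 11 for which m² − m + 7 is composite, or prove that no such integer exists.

At m = 5: 5² − 5 + 7 = 27 = 3·9, which is composite.

m = 5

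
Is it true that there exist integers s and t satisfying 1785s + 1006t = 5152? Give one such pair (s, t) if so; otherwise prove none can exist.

Since gcd(1785, 1006) = 1, every integer is an integer combination of 1785 and 1006.
Run the Euclidean algorithm on 1785 and 1006: 1785 = 1·1006 + 779, 1006 = 1·779 + 227, 779 = 3·227 + 98, 227 = 2·98 + 31, 98 = 3·31 + 5, 31 = 6·5 + 1, 5 = 5·1 + 0.
Working back up the chain: 1 = 31 − 6·5 = 31 − 6·(98 − 3·31) = −6·98 + 19·31 = −6·98 + 19·(227 − 2·98) = 19·227 − 44·98 = 19·227 − 44·(779 − 3·227) = −44·779 + 151·227 = −44·779 + 151·(1006 − 1·779) = 151·1006 − 195·779 = 151·1006 − 195·(1785 − 1·1006) = −195·1785 + 346·1006. So 1785·(-195) + 1006·346 = 1.
Times 5152: 1785·(-1004640) + 1006·1782592 = 5152, so (-1004640, 1782592) solves it.
Adding 999·1006 to s and subtracting 999·1785 from t gives the tidier solution (354, -623).
Check: 1785·354 + 1006·(-623) = 631890 − 626738 = 5152. ✓

s = 354, t = -623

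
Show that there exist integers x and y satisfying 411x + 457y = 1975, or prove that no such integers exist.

x = 424, y = -377

411 and 457 are coprime, so 411x + 457y ranges over all of ℤ.
Run the Euclidean algorithm on 457 and 411: 457 = 1·411 + 46, 411 = 8·46 + 43, 46 = 1·43 + 3, 43 = 14·3 + 1, 3 = 3·1 + 0.
Working back up the chain: 1 = 43 − 14·3 = 43 − 14·(46 − 1·43) = −14·46 + 15·43 = −14·46 + 15·(411 − 8·46) = 15·411 − 134·46 = 15·411 − 134·(457 − 1·411) = −134·457 + 149·411. So 411·149 + 457·(-134) = 1.
Multiplying through by 1975: x = 149·1975 = 294275, y = (-134)·1975 = -264650 is a solution.
Shifting by a multiple of (457, −411) keeps it a solution: x = 294275 − 643·457 = 424, y = -264650 + 643·411 = -377.
Check: 411·424 + 457·(-377) = 174264 − 172289 = 1975. ✓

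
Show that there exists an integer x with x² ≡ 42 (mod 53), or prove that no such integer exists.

x = 28

Take x = 28. Then 28² = 784 = 14·53 + 42, so 28² ≡ 42 (mod 53).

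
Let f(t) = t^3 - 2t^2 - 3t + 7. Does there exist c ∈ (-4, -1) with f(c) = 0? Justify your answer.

Yes, such a c exists.

f(-4) = -77 and f(-1) = 7, which have opposite signs.
f is continuous everywhere (it is a polynomial), in particular on [-4, -1].
By the Intermediate Value Theorem, f takes the value 0 somewhere in the open interval.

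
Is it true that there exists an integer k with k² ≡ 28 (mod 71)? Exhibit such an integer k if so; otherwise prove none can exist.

No such integer exists.

Apply Euler's criterion with the prime 71: 28 is a quadratic residue iff 28^35 ≡ 1 (mod 71), and a non-residue iff it is ≡ −1.
Squaring successively (mod 71): 28^2 = 784 ≡ 3; 28^4 ≡ 3² = 9 ≡ 9; 28^8 ≡ 9² = 81 ≡ 10; 28^16 ≡ 10² = 100 ≡ 29; 28^32 ≡ 29² = 841 ≡ 60.
Since 35 = 32 + 2 + 1, 28^35 ≡ 60 · 3 · 28; multiplying out mod 71: 60·3 = 180 ≡ 38, then 38·28 = 1064 ≡ 70. Thus 28^35 ≡ 70 ≡ −1 (mod 71).
By Euler's criterion 28 is a quadratic non-residue mod 71: no k satisfies k² ≡ 28 (mod 71).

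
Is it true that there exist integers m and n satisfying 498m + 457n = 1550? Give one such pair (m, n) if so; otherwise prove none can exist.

m = 205, n = -220

498 and 457 are coprime, so 498m + 457n ranges over all of ℤ.
Euclidean algorithm: 498 = 1·457 + 41, 457 = 11·41 + 6, 41 = 6·6 + 5, 6 = 1·5 + 1, 5 = 5·1 + 0.
Back-substituting, 1 = 6 − 1·5 = 6 − (41 − 6·6) = −41 + 7·6 = −41 + 7·(457 − 11·41) = 7·457 − 78·41 = 7·457 − 78·(498 − 1·457) = −78·498 + 85·457; that is, 498·(-78) + 457·85 = 1.
Times 1550: 498·(-120900) + 457·131750 = 1550, so (-120900, 131750) solves it.
Adding 265·457 to m and subtracting 265·498 from n gives the tidier solution (205, -220).
Indeed 498·205 + 457·(-220) = 102090 − 100540 = 1550.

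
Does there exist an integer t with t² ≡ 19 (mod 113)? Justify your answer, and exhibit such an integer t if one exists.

There is no such integer.

Apply Euler's criterion with the prime 113: 19 is a quadratic residue iff 19^56 ≡ 1 (mod 113), and a non-residue iff it is ≡ −1.
Squaring successively (mod 113): 19^2 = 361 ≡ 22; 19^4 ≡ 22² = 484 ≡ 32; 19^8 ≡ 32² = 1024 ≡ 7; 19^16 ≡ 7² = 49 ≡ 49; 19^32 ≡ 49² = 2401 ≡ 28.
Since 56 = 32 + 16 + 8, 19^56 ≡ 28 · 49 · 7; multiplying out mod 113: 28·49 = 1372 ≡ 16, then 16·7 = 112 ≡ 112. Thus 19^56 ≡ 112 ≡ −1 (mod 113).
By Euler's criterion 19 is a quadratic non-residue mod 113: no t satisfies t² ≡ 19 (mod 113).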